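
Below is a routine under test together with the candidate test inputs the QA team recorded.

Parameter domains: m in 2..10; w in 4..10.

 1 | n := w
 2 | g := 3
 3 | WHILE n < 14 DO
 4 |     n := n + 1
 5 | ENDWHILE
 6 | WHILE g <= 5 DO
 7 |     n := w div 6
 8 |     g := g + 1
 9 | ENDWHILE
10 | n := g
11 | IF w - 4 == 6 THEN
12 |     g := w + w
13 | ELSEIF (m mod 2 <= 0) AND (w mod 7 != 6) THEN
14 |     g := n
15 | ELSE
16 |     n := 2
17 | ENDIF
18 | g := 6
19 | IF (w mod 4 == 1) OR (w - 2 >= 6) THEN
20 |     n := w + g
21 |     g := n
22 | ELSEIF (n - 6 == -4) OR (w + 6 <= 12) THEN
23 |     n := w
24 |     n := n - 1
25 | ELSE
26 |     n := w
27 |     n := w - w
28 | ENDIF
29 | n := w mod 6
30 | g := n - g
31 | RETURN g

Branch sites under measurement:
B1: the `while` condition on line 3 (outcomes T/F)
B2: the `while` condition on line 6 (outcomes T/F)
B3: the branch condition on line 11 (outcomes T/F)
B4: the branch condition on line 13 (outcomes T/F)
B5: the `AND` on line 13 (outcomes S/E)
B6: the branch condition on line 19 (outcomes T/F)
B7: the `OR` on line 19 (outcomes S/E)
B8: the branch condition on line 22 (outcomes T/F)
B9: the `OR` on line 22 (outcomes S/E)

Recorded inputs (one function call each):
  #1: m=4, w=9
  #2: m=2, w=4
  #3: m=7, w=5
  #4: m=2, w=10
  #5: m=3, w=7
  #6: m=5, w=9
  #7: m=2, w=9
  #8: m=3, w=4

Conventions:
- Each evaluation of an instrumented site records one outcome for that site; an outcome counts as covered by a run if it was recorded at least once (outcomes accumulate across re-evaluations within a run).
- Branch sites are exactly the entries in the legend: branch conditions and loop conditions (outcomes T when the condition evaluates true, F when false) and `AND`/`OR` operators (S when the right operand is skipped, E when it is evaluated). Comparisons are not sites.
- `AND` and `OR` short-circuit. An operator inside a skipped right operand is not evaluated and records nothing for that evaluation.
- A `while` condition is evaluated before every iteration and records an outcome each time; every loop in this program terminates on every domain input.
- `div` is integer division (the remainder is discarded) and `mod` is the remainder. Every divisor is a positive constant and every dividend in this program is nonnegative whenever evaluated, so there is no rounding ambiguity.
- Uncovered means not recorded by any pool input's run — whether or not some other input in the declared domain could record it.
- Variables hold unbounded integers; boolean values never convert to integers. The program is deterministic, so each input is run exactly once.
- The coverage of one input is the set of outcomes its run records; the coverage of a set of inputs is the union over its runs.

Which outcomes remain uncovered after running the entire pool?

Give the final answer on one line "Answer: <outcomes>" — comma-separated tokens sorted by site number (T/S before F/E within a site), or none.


input #1 (m=4, w=9): events B1->T, B1->T, B1->T, B1->T, B1->T, B1->F, B2->T, B2->T, B2->T, B2->F, B3->F, B5->E, B4->T, B7->S, ...; covers B1=T, B1=F, B2=T, B2=F, B3=F, B4=T, B5=E, B6=T, B7=S
input #2 (m=2, w=4): events B1->T, B1->T, B1->T, B1->T, B1->T, B1->T, B1->T, B1->T, B1->T, B1->T, B1->F, B2->T, B2->T, B2->T, ...; covers B1=T, B1=F, B2=T, B2=F, B3=F, B4=T, B5=E, B6=F, B7=E, B8=T, B9=E
input #3 (m=7, w=5): events B1->T, B1->T, B1->T, B1->T, B1->T, B1->T, B1->T, B1->T, B1->T, B1->F, B2->T, B2->T, B2->T, B2->F, ...; covers B1=T, B1=F, B2=T, B2=F, B3=F, B4=F, B5=S, B6=T, B7=S
input #4 (m=2, w=10): events B1->T, B1->T, B1->T, B1->T, B1->F, B2->T, B2->T, B2->T, B2->F, B3->T, B7->E, B6->T; covers B1=T, B1=F, B2=T, B2=F, B3=T, B6=T, B7=E
input #5 (m=3, w=7): events B1->T, B1->T, B1->T, B1->T, B1->T, B1->T, B1->T, B1->F, B2->T, B2->T, B2->T, B2->F, B3->F, B5->S, ...; covers B1=T, B1=F, B2=T, B2=F, B3=F, B4=F, B5=S, B6=F, B7=E, B8=T, B9=S
input #6 (m=5, w=9): events B1->T, B1->T, B1->T, B1->T, B1->T, B1->F, B2->T, B2->T, B2->T, B2->F, B3->F, B5->S, B4->F, B7->S, ...; covers B1=T, B1=F, B2=T, B2=F, B3=F, B4=F, B5=S, B6=T, B7=S
input #7 (m=2, w=9): events B1->T, B1->T, B1->T, B1->T, B1->T, B1->F, B2->T, B2->T, B2->T, B2->F, B3->F, B5->E, B4->T, B7->S, ...; covers B1=T, B1=F, B2=T, B2=F, B3=F, B4=T, B5=E, B6=T, B7=S
input #8 (m=3, w=4): events B1->T, B1->T, B1->T, B1->T, B1->T, B1->T, B1->T, B1->T, B1->T, B1->T, B1->F, B2->T, B2->T, B2->T, ...; covers B1=T, B1=F, B2=T, B2=F, B3=F, B4=F, B5=S, B6=F, B7=E, B8=T, B9=S
union over the pool: B1=T, B1=F, B2=T, B2=F, B3=T, B3=F, B4=T, B4=F, B5=S, B5=E, B6=T, B6=F, B7=S, B7=E, B8=T, B9=S, B9=E
uncovered (1 of 18): B8=F
Answer: B8=F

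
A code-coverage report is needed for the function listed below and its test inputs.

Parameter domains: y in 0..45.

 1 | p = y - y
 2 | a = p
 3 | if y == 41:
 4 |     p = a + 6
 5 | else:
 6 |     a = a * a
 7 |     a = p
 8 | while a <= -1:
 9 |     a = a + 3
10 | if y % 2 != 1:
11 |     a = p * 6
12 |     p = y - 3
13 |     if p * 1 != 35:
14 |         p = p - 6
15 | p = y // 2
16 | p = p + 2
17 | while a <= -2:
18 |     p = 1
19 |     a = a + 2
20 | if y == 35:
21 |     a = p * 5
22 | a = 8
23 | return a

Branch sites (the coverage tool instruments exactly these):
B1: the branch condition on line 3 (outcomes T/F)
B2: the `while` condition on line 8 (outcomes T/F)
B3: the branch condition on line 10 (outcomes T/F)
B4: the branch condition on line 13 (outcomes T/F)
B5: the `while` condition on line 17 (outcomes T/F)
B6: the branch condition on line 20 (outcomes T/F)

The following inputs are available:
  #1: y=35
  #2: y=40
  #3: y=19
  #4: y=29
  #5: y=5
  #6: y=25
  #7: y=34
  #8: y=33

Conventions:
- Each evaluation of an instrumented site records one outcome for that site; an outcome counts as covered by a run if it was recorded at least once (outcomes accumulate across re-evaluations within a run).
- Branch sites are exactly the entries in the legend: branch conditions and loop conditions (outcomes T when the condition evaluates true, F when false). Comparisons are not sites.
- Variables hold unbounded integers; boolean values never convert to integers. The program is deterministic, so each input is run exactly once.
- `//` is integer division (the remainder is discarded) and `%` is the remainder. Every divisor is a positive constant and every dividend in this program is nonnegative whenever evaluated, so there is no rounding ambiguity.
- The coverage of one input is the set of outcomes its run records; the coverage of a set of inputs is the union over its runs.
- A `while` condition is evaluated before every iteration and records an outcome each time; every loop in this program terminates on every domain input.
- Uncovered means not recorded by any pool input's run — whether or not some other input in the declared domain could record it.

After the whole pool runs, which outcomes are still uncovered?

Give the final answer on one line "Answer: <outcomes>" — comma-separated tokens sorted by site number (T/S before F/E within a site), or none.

#1 (y=35) -> B1->F, B2->F, B3->F, B5->F, B6->T; covered: B1=F, B2=F, B3=F, B5=F, B6=T
#2 (y=40) -> B1->F, B2->F, B3->T, B4->T, B5->F, B6->F; covered: B1=F, B2=F, B3=T, B4=T, B5=F, B6=F
#3 (y=19) -> B1->F, B2->F, B3->F, B5->F, B6->F; covered: B1=F, B2=F, B3=F, B5=F, B6=F
#4 (y=29) -> B1->F, B2->F, B3->F, B5->F, B6->F; covered: B1=F, B2=F, B3=F, B5=F, B6=F
#5 (y=5) -> B1->F, B2->F, B3->F, B5->F, B6->F; covered: B1=F, B2=F, B3=F, B5=F, B6=F
#6 (y=25) -> B1->F, B2->F, B3->F, B5->F, B6->F; covered: B1=F, B2=F, B3=F, B5=F, B6=F
#7 (y=34) -> B1->F, B2->F, B3->T, B4->T, B5->F, B6->F; covered: B1=F, B2=F, B3=T, B4=T, B5=F, B6=F
#8 (y=33) -> B1->F, B2->F, B3->F, B5->F, B6->F; covered: B1=F, B2=F, B3=F, B5=F, B6=F
union over the pool: B1=F, B2=F, B3=T, B3=F, B4=T, B5=F, B6=T, B6=F
uncovered (4 of 12): B1=T, B2=T, B4=F, B5=T

Answer: B1=T, B2=T, B4=F, B5=T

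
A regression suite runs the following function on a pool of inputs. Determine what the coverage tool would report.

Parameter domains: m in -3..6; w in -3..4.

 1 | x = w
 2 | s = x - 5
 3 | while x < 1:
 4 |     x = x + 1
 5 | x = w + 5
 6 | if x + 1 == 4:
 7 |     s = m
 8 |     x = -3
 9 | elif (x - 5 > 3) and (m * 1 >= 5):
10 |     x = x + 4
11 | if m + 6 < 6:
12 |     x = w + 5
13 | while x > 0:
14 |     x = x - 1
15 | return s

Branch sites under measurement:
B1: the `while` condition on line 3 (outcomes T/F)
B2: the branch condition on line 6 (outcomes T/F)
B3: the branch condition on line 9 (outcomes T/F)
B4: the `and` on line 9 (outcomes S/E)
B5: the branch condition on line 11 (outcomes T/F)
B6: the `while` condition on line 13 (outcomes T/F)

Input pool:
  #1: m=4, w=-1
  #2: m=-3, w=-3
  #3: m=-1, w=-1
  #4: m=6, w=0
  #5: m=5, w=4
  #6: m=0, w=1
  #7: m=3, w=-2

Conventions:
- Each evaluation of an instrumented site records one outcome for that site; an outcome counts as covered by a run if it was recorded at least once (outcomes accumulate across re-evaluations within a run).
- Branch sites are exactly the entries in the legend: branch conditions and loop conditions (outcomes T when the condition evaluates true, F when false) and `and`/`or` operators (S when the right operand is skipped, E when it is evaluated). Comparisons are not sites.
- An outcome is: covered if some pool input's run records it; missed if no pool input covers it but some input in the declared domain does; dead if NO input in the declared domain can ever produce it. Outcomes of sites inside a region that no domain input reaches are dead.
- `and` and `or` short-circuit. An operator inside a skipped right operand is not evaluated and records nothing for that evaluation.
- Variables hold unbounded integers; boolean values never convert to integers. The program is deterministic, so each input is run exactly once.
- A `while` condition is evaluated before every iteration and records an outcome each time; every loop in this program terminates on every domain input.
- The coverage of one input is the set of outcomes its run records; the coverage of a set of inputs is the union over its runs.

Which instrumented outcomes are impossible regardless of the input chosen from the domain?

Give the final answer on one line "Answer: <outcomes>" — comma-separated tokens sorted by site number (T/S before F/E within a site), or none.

running all 80 domain inputs and tallying outcomes:
  reachable outcomes have witnesses, e.g. B1=T (e.g. m=-3, w=-3), B1=F (e.g. m=-3, w=-3), B2=T (e.g. m=-3, w=-2), B2=F (e.g. m=-3, w=-3)

Answer: none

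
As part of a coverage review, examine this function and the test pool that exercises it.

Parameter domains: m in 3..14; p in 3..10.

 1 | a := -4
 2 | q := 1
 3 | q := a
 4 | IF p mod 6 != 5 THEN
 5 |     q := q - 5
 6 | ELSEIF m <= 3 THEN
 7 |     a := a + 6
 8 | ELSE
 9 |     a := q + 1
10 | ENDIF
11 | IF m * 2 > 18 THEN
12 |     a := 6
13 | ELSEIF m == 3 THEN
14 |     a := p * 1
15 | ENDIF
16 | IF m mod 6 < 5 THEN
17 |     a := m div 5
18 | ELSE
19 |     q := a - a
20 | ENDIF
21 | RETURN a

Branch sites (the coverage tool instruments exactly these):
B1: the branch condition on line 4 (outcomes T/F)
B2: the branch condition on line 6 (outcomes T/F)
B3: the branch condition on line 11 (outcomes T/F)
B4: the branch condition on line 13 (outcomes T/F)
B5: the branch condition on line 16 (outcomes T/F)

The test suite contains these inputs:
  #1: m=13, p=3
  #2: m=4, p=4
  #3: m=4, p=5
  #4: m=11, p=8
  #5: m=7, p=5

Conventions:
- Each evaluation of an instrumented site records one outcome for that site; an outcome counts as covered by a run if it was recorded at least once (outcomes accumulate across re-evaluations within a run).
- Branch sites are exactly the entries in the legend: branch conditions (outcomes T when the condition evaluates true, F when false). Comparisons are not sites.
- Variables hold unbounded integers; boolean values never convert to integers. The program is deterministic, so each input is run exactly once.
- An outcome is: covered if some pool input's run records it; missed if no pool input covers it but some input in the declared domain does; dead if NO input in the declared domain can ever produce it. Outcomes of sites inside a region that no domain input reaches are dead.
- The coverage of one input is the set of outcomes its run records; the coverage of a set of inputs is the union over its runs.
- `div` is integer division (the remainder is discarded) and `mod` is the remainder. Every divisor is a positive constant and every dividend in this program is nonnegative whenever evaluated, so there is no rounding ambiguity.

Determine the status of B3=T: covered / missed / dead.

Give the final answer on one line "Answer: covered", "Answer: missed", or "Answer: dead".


B3=T is recorded by pool input(s) 1, 4 -> covered
Answer: covered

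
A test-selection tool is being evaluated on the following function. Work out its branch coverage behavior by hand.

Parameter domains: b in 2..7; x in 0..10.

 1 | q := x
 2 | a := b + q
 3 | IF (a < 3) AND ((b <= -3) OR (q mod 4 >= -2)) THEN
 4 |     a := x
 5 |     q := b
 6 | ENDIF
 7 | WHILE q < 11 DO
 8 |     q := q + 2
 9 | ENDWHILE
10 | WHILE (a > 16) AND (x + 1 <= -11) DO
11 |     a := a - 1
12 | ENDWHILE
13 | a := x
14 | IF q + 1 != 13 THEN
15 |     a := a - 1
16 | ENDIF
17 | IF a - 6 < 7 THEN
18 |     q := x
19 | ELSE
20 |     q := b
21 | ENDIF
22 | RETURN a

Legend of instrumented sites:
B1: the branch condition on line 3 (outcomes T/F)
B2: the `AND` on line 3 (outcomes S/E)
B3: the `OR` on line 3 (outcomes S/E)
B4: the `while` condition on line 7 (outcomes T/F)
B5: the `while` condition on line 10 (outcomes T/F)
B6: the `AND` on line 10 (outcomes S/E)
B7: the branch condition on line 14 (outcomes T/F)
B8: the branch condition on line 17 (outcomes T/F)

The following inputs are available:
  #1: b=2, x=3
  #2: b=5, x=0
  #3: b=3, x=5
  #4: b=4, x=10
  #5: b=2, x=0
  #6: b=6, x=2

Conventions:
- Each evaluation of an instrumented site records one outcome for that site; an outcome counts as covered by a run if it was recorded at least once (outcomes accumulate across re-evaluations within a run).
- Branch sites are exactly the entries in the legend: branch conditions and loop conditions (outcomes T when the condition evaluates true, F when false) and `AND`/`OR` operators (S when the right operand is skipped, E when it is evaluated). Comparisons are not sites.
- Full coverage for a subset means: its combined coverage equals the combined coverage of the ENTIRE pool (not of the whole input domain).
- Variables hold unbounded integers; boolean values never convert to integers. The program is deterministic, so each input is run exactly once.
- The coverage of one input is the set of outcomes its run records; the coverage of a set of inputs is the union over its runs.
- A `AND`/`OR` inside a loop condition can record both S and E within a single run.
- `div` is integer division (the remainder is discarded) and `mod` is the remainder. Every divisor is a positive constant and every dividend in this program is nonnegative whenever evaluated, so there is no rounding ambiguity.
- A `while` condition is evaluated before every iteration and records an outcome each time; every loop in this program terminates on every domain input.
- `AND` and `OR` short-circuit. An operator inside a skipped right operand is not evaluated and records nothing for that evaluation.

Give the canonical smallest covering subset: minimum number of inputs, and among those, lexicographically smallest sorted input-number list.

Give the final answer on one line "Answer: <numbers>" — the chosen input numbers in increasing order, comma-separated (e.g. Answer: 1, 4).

test 1 (b=2, x=3) fires B2->S, B1->F, B4->T, B4->T, B4->T, B4->T, B4->F, B6->S, B5->F, B7->T, B8->T; hits B1=F, B2=S, B4=T, B4=F, B5=F, B6=S, B7=T, B8=T
test 2 (b=5, x=0) fires B2->S, B1->F, B4->T, B4->T, B4->T, B4->T, B4->T, B4->T, B4->F, B6->S, B5->F, B7->F, B8->T; hits B1=F, B2=S, B4=T, B4=F, B5=F, B6=S, B7=F, B8=T
test 3 (b=3, x=5) fires B2->S, B1->F, B4->T, B4->T, B4->T, B4->F, B6->S, B5->F, B7->T, B8->T; hits B1=F, B2=S, B4=T, B4=F, B5=F, B6=S, B7=T, B8=T
test 4 (b=4, x=10) fires B2->S, B1->F, B4->T, B4->F, B6->S, B5->F, B7->F, B8->T; hits B1=F, B2=S, B4=T, B4=F, B5=F, B6=S, B7=F, B8=T
test 5 (b=2, x=0) fires B2->E, B3->E, B1->T, B4->T, B4->T, B4->T, B4->T, B4->T, B4->F, B6->S, B5->F, B7->F, B8->T; hits B1=T, B2=E, B3=E, B4=T, B4=F, B5=F, B6=S, B7=F, B8=T
test 6 (b=6, x=2) fires B2->S, B1->F, B4->T, B4->T, B4->T, B4->T, B4->T, B4->F, B6->S, B5->F, B7->F, B8->T; hits B1=F, B2=S, B4=T, B4=F, B5=F, B6=S, B7=F, B8=T
union over all inputs: B1=T, B1=F, B2=S, B2=E, B3=E, B4=T, B4=F, B5=F, B6=S, B7=T, B7=F, B8=T (12 outcomes)
no size-1 subset reaches all 12 outcomes (best union: 9/12)
inputs {1, 5} (size 2) cover everything; no size-2 subset with a lexicographically smaller index list covers all 12

Answer: 1, 5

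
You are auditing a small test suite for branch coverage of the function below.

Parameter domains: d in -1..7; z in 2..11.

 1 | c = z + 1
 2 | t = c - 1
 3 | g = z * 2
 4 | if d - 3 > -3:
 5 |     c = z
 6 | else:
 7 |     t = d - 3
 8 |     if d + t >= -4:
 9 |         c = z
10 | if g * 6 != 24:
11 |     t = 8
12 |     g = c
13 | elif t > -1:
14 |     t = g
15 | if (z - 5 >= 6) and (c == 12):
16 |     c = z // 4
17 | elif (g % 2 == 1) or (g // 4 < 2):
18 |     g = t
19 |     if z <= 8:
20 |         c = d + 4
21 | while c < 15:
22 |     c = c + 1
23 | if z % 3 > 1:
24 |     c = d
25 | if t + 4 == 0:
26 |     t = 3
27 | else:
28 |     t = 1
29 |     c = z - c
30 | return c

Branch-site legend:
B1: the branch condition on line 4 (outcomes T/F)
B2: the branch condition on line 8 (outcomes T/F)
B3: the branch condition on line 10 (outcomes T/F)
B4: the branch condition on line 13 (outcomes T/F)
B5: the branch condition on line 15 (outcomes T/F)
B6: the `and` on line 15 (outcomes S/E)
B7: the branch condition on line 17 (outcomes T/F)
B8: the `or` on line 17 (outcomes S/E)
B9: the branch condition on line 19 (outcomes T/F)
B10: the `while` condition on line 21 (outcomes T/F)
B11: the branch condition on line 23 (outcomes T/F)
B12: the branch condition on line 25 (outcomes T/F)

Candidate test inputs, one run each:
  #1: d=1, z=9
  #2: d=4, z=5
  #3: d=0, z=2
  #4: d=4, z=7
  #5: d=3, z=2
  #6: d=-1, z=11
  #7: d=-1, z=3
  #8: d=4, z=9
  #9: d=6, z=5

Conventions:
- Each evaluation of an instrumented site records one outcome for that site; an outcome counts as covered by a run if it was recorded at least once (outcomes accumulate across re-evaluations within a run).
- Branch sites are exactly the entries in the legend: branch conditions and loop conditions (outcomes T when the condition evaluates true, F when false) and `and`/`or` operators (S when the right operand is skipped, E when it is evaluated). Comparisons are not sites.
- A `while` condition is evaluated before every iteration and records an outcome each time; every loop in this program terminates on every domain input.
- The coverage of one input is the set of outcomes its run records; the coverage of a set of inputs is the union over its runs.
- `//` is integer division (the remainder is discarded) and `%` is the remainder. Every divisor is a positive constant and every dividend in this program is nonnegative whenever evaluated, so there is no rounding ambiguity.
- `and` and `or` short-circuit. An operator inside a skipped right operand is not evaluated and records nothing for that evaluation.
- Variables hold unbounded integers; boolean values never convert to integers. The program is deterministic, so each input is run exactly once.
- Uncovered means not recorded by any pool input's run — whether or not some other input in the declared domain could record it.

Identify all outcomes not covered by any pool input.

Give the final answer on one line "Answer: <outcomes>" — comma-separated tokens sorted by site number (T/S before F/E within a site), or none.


test 1 (d=1, z=9) fires B1->T, B3->T, B6->S, B5->F, B8->S, B7->T, B9->F, B10->T, B10->T, B10->T, B10->T, B10->T, B10->T, B10->F, ...; hits B1=T, B3=T, B5=F, B6=S, B7=T, B8=S, B9=F, B10=T, B10=F, B11=F, B12=F
test 2 (d=4, z=5) fires B1->T, B3->T, B6->S, B5->F, B8->S, B7->T, B9->T, B10->T, B10->T, B10->T, B10->T, B10->T, B10->T, B10->T, ...; hits B1=T, B3=T, B5=F, B6=S, B7=T, B8=S, B9=T, B10=T, B10=F, B11=T, B12=F
test 3 (d=0, z=2) fires B1->F, B2->T, B3->F, B4->F, B6->S, B5->F, B8->E, B7->T, B9->T, B10->T, B10->T, B10->T, B10->T, B10->T, ...; hits B1=F, B2=T, B3=F, B4=F, B5=F, B6=S, B7=T, B8=E, B9=T, B10=T, B10=F, B11=T, B12=F
test 4 (d=4, z=7) fires B1->T, B3->T, B6->S, B5->F, B8->S, B7->T, B9->T, B10->T, B10->T, B10->T, B10->T, B10->T, B10->T, B10->T, ...; hits B1=T, B3=T, B5=F, B6=S, B7=T, B8=S, B9=T, B10=T, B10=F, B11=F, B12=F
test 5 (d=3, z=2) fires B1->T, B3->F, B4->T, B6->S, B5->F, B8->E, B7->T, B9->T, B10->T, B10->T, B10->T, B10->T, B10->T, B10->T, ...; hits B1=T, B3=F, B4=T, B5=F, B6=S, B7=T, B8=E, B9=T, B10=T, B10=F, B11=T, B12=F
test 6 (d=-1, z=11) fires B1->F, B2->F, B3->T, B6->E, B5->T, B10->T, B10->T, B10->T, B10->T, B10->T, B10->T, B10->T, B10->T, B10->T, ...; hits B1=F, B2=F, B3=T, B5=T, B6=E, B10=T, B10=F, B11=T, B12=F
test 7 (d=-1, z=3) fires B1->F, B2->F, B3->T, B6->S, B5->F, B8->E, B7->T, B9->T, B10->T, B10->T, B10->T, B10->T, B10->T, B10->T, ...; hits B1=F, B2=F, B3=T, B5=F, B6=S, B7=T, B8=E, B9=T, B10=T, B10=F, B11=F, B12=F
test 8 (d=4, z=9) fires B1->T, B3->T, B6->S, B5->F, B8->S, B7->T, B9->F, B10->T, B10->T, B10->T, B10->T, B10->T, B10->T, B10->F, ...; hits B1=T, B3=T, B5=F, B6=S, B7=T, B8=S, B9=F, B10=T, B10=F, B11=F, B12=F
test 9 (d=6, z=5) fires B1->T, B3->T, B6->S, B5->F, B8->S, B7->T, B9->T, B10->T, B10->T, B10->T, B10->T, B10->T, B10->F, B11->T, ...; hits B1=T, B3=T, B5=F, B6=S, B7=T, B8=S, B9=T, B10=T, B10=F, B11=T, B12=F
union over the pool: B1=T, B1=F, B2=T, B2=F, B3=T, B3=F, B4=T, B4=F, B5=T, B5=F, B6=S, B6=E, B7=T, B8=S, B8=E, B9=T, B9=F, B10=T, B10=F, B11=T, B11=F, B12=F
uncovered (2 of 24): B7=F, B12=T
Answer: B7=F, B12=T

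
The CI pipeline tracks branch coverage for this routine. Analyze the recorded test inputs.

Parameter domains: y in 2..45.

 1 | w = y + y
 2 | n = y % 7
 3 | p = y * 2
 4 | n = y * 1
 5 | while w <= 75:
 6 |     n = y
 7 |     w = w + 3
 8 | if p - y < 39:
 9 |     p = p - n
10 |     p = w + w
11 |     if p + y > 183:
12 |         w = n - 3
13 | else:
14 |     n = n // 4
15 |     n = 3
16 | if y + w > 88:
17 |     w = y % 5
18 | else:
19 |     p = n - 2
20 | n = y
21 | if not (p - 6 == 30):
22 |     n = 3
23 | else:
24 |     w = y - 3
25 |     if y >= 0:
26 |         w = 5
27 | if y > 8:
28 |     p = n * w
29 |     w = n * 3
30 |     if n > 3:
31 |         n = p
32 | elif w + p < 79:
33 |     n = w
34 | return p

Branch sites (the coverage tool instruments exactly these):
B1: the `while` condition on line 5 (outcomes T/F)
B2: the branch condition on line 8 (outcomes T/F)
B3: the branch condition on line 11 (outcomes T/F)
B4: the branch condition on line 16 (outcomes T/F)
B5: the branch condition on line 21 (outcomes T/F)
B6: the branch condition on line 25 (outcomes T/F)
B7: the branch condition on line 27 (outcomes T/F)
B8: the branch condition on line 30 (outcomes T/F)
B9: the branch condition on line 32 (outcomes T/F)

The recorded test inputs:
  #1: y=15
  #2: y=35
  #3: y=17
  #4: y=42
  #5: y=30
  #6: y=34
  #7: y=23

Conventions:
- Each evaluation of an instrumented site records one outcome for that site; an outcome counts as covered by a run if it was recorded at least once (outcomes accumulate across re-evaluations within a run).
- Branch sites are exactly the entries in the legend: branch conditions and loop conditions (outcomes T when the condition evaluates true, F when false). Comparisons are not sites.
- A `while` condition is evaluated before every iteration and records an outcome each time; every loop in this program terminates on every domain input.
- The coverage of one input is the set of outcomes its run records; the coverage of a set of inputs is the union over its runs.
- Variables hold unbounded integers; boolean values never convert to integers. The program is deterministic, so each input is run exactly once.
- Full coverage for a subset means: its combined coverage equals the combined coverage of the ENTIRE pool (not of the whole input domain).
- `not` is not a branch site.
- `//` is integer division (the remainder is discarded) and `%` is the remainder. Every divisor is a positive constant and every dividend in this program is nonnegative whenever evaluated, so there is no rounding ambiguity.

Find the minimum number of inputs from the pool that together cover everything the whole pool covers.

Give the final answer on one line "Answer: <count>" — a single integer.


input #1, y=15: events B1->T, B1->T, B1->T, B1->T, B1->T, B1->T, B1->T, B1->T, B1->T, B1->T, B1->T, B1->T, B1->T, B1->T, ...; outcomes B1=T, B1=F, B2=T, B3=F, B4=T, B5=T, B7=T, B8=F
input #2, y=35: events B1->T, B1->T, B1->F, B2->T, B3->T, B4->F, B5->T, B7->T, B8->F; outcomes B1=T, B1=F, B2=T, B3=T, B4=F, B5=T, B7=T, B8=F
input #3, y=17: events B1->T, B1->T, B1->T, B1->T, B1->T, B1->T, B1->T, B1->T, B1->T, B1->T, B1->T, B1->T, B1->T, B1->T, ...; outcomes B1=T, B1=F, B2=T, B3=F, B4=T, B5=T, B7=T, B8=F
input #4, y=42: events B1->F, B2->F, B4->T, B5->T, B7->T, B8->F; outcomes B1=F, B2=F, B4=T, B5=T, B7=T, B8=F
input #5, y=30: events B1->T, B1->T, B1->T, B1->T, B1->T, B1->T, B1->F, B2->T, B3->T, B4->F, B5->T, B7->T, B8->F; outcomes B1=T, B1=F, B2=T, B3=T, B4=F, B5=T, B7=T, B8=F
input #6, y=34: events B1->T, B1->T, B1->T, B1->F, B2->T, B3->T, B4->F, B5->T, B7->T, B8->F; outcomes B1=T, B1=F, B2=T, B3=T, B4=F, B5=T, B7=T, B8=F
input #7, y=23: events B1->T, B1->T, B1->T, B1->T, B1->T, B1->T, B1->T, B1->T, B1->T, B1->T, B1->F, B2->T, B3->F, B4->T, ...; outcomes B1=T, B1=F, B2=T, B3=F, B4=T, B5=T, B7=T, B8=F
pool-wide coverage (11 outcomes): B1=T, B1=F, B2=T, B2=F, B3=T, B3=F, B4=T, B4=F, B5=T, B7=T, B8=F
no size-1 subset reaches all 11 outcomes (best union: 8/11)
no size-2 subset reaches all 11 outcomes (best union: 10/11)
at size 3, {1, 2, 4} reaches all 11 outcomes; every lexicographically earlier size-3 subset fails
Answer: 3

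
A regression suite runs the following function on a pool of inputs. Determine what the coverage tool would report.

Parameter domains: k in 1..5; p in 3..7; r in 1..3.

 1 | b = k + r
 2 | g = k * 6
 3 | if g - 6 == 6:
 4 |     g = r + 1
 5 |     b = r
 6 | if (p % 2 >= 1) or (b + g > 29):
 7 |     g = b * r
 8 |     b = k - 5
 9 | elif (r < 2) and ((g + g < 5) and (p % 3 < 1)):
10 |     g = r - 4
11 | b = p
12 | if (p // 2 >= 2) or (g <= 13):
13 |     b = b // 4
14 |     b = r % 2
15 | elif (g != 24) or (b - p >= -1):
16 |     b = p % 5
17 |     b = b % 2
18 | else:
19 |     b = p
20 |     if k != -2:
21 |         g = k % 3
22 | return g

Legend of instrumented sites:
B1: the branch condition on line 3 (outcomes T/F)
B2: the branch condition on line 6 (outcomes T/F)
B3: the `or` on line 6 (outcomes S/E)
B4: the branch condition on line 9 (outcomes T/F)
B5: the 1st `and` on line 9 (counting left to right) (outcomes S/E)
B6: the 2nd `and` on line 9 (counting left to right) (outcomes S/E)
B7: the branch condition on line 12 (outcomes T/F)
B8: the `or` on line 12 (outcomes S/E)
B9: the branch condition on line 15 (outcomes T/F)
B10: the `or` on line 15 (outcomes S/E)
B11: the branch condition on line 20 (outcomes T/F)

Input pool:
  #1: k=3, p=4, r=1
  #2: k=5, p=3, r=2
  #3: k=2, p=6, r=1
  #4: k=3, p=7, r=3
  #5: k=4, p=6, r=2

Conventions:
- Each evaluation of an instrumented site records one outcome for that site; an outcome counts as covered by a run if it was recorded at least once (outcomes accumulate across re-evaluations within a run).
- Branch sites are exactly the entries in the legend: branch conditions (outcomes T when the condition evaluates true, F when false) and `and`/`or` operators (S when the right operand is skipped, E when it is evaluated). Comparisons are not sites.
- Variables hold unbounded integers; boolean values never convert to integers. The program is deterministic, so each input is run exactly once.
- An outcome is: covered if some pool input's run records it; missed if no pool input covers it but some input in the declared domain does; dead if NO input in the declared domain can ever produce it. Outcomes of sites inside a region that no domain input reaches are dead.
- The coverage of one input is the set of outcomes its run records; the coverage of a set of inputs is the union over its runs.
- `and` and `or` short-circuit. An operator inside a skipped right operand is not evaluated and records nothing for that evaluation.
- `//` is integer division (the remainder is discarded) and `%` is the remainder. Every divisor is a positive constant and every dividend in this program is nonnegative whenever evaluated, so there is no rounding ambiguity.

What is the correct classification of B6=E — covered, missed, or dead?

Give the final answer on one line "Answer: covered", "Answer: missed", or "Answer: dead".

B6=E is recorded by pool input(s) 3 -> covered

Answer: covered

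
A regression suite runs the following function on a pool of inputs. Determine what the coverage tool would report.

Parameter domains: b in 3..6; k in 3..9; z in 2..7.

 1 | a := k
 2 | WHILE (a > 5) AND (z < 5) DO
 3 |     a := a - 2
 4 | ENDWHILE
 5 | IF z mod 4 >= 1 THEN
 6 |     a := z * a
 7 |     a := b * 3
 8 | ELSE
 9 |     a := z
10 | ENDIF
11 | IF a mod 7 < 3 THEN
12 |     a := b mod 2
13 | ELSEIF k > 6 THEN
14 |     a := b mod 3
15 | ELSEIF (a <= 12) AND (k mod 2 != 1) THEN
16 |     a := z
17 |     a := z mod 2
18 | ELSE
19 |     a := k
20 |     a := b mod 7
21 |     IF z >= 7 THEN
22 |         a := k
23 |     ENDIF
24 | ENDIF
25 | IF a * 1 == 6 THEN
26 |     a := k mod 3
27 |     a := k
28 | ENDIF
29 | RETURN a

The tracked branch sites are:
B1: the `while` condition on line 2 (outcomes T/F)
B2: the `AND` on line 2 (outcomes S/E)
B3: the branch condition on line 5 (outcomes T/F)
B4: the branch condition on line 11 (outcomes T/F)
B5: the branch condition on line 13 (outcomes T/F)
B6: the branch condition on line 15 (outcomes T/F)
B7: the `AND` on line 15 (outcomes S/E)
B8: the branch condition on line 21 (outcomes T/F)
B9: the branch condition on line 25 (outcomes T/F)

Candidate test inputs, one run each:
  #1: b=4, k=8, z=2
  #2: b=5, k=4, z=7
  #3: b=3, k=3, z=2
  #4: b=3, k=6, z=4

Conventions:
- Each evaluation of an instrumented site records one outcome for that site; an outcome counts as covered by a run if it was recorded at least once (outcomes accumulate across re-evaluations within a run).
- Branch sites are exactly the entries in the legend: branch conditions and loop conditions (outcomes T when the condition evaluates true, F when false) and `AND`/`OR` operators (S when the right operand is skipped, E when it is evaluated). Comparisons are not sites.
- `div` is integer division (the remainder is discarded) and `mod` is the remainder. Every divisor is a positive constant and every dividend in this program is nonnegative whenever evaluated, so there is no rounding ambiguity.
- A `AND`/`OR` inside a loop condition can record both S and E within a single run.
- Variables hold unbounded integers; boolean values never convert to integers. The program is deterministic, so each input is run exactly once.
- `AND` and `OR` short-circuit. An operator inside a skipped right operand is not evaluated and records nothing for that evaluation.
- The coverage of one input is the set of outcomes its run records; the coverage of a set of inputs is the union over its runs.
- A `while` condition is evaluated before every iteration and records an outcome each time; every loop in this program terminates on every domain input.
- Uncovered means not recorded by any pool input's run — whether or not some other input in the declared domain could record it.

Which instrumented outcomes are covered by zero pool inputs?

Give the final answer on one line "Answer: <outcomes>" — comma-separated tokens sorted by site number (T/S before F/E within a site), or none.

run #1 (b=4, k=8, z=2) runs B2->E, B1->T, B2->E, B1->T, B2->S, B1->F, B3->T, B4->F, B5->T, B9->F; records B1=T, B1=F, B2=S, B2=E, B3=T, B4=F, B5=T, B9=F
run #2 (b=5, k=4, z=7) runs B2->S, B1->F, B3->T, B4->T, B9->F; records B1=F, B2=S, B3=T, B4=T, B9=F
run #3 (b=3, k=3, z=2) runs B2->S, B1->F, B3->T, B4->T, B9->F; records B1=F, B2=S, B3=T, B4=T, B9=F
run #4 (b=3, k=6, z=4) runs B2->E, B1->T, B2->S, B1->F, B3->F, B4->F, B5->F, B7->E, B6->T, B9->F; records B1=T, B1=F, B2=S, B2=E, B3=F, B4=F, B5=F, B6=T, B7=E, B9=F
union over the pool: B1=T, B1=F, B2=S, B2=E, B3=T, B3=F, B4=T, B4=F, B5=T, B5=F, B6=T, B7=E, B9=F
uncovered (5 of 18): B6=F, B7=S, B8=T, B8=F, B9=T

Answer: B6=F, B7=S, B8=T, B8=F, B9=T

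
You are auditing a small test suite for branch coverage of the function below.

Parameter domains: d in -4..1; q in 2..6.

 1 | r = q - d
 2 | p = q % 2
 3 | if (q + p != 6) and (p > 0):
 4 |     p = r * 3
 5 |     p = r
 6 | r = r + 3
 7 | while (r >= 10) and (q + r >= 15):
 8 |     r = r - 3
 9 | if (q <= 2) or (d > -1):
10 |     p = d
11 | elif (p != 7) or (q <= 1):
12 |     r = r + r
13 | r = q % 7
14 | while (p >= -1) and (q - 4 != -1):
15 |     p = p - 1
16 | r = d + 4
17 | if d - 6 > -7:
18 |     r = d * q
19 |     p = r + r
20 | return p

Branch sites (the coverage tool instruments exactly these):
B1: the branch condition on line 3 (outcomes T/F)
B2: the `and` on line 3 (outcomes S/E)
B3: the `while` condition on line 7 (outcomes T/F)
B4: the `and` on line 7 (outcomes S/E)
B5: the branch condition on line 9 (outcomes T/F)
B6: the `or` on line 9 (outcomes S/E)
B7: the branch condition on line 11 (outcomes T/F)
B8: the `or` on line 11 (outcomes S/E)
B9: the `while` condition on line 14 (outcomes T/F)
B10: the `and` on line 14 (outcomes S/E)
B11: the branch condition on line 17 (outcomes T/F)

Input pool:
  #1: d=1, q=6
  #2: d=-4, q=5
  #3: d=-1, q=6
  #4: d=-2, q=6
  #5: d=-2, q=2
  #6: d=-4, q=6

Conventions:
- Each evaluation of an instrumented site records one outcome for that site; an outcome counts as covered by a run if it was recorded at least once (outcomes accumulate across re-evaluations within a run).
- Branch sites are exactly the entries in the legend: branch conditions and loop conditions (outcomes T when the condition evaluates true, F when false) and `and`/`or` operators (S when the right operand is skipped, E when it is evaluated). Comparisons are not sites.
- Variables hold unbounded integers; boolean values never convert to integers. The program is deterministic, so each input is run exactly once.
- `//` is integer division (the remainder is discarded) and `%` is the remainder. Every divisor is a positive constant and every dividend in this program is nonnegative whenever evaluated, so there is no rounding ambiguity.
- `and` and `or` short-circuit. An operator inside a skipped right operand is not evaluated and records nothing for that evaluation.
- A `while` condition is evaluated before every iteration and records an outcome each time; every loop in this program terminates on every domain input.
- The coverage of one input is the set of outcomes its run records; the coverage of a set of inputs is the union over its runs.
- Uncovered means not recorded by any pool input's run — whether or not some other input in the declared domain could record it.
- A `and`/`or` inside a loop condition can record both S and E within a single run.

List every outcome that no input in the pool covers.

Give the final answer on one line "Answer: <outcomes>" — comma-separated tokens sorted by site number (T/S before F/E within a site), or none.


input #1, d=1, q=6: outcomes B1=F, B2=S, B3=F, B4=S, B5=T, B6=E, B9=T, B9=F, B10=S, B10=E, B11=T
input #2, d=-4, q=5: outcomes B1=F, B2=S, B3=T, B3=F, B4=S, B4=E, B5=F, B6=E, B7=T, B8=S, B9=T, B9=F, B10=S, B10=E, B11=F
input #3, d=-1, q=6: outcomes B1=F, B2=S, B3=T, B3=F, B4=S, B4=E, B5=F, B6=E, B7=T, B8=S, B9=T, B9=F, B10=S, B10=E, B11=F
input #4, d=-2, q=6: outcomes B1=F, B2=S, B3=T, B3=F, B4=S, B4=E, B5=F, B6=E, B7=T, B8=S, B9=T, B9=F, B10=S, B10=E, B11=F
input #5, d=-2, q=2: outcomes B1=F, B2=E, B3=F, B4=S, B5=T, B6=S, B9=F, B10=S, B11=F
input #6, d=-4, q=6: outcomes B1=F, B2=S, B3=T, B3=F, B4=S, B4=E, B5=F, B6=E, B7=T, B8=S, B9=T, B9=F, B10=S, B10=E, B11=F
union over the pool: B1=F, B2=S, B2=E, B3=T, B3=F, B4=S, B4=E, B5=T, B5=F, B6=S, B6=E, B7=T, B8=S, B9=T, B9=F, B10=S, B10=E, B11=T, B11=F
uncovered (3 of 22): B1=T, B7=F, B8=E
Answer: B1=T, B7=F, B8=E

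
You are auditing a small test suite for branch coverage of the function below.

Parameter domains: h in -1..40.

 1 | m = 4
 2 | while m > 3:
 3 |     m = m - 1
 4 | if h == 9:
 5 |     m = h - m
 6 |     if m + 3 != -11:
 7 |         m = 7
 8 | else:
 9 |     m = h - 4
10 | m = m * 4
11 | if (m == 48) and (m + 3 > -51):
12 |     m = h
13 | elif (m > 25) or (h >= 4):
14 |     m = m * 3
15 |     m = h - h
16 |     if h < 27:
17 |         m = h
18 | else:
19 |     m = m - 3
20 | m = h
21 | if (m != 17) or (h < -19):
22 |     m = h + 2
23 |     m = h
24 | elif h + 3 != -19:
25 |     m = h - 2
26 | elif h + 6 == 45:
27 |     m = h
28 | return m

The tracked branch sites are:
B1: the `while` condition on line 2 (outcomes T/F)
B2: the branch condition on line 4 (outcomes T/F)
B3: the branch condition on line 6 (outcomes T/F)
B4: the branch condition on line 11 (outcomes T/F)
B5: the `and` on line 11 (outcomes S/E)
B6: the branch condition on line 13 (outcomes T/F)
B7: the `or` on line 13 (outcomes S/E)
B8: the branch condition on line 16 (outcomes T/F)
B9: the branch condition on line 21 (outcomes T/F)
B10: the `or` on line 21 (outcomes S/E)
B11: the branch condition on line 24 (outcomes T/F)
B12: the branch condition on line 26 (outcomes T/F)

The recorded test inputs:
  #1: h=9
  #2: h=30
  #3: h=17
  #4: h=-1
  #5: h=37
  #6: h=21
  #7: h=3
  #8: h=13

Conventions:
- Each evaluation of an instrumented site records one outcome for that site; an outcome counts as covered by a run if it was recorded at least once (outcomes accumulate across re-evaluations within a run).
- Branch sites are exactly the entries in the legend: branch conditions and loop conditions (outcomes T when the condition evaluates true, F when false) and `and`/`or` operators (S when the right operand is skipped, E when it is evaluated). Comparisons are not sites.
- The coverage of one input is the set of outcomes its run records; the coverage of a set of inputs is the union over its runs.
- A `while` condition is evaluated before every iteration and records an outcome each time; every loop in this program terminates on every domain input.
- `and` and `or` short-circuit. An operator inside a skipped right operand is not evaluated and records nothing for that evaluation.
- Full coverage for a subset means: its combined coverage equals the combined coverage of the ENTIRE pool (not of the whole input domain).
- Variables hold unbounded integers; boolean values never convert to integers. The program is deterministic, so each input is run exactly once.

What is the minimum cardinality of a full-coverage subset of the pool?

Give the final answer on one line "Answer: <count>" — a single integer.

#1 (h=9) -> covered: B1=T, B1=F, B2=T, B3=T, B4=F, B5=S, B6=T, B7=S, B8=T, B9=T, B10=S
#2 (h=30) -> covered: B1=T, B1=F, B2=F, B4=F, B5=S, B6=T, B7=S, B8=F, B9=T, B10=S
#3 (h=17) -> covered: B1=T, B1=F, B2=F, B4=F, B5=S, B6=T, B7=S, B8=T, B9=F, B10=E, B11=T
#4 (h=-1) -> covered: B1=T, B1=F, B2=F, B4=F, B5=S, B6=F, B7=E, B9=T, B10=S
#5 (h=37) -> covered: B1=T, B1=F, B2=F, B4=F, B5=S, B6=T, B7=S, B8=F, B9=T, B10=S
#6 (h=21) -> covered: B1=T, B1=F, B2=F, B4=F, B5=S, B6=T, B7=S, B8=T, B9=T, B10=S
#7 (h=3) -> covered: B1=T, B1=F, B2=F, B4=F, B5=S, B6=F, B7=E, B9=T, B10=S
#8 (h=13) -> covered: B1=T, B1=F, B2=F, B4=F, B5=S, B6=T, B7=S, B8=T, B9=T, B10=S
the full pool covers 18 outcomes: B1=T, B1=F, B2=T, B2=F, B3=T, B4=F, B5=S, B6=T, B6=F, B7=S, B7=E, B8=T, B8=F, B9=T, B9=F, B10=S, B10=E, B11=T
no size-1 subset reaches all 18 outcomes (best union: 11/18)
no size-2 subset reaches all 18 outcomes (best union: 15/18)
no size-3 subset reaches all 18 outcomes (best union: 17/18)
inputs {1, 2, 3, 4} (size 4) cover everything; no size-4 subset with a lexicographically smaller index list covers all 18

Answer: 4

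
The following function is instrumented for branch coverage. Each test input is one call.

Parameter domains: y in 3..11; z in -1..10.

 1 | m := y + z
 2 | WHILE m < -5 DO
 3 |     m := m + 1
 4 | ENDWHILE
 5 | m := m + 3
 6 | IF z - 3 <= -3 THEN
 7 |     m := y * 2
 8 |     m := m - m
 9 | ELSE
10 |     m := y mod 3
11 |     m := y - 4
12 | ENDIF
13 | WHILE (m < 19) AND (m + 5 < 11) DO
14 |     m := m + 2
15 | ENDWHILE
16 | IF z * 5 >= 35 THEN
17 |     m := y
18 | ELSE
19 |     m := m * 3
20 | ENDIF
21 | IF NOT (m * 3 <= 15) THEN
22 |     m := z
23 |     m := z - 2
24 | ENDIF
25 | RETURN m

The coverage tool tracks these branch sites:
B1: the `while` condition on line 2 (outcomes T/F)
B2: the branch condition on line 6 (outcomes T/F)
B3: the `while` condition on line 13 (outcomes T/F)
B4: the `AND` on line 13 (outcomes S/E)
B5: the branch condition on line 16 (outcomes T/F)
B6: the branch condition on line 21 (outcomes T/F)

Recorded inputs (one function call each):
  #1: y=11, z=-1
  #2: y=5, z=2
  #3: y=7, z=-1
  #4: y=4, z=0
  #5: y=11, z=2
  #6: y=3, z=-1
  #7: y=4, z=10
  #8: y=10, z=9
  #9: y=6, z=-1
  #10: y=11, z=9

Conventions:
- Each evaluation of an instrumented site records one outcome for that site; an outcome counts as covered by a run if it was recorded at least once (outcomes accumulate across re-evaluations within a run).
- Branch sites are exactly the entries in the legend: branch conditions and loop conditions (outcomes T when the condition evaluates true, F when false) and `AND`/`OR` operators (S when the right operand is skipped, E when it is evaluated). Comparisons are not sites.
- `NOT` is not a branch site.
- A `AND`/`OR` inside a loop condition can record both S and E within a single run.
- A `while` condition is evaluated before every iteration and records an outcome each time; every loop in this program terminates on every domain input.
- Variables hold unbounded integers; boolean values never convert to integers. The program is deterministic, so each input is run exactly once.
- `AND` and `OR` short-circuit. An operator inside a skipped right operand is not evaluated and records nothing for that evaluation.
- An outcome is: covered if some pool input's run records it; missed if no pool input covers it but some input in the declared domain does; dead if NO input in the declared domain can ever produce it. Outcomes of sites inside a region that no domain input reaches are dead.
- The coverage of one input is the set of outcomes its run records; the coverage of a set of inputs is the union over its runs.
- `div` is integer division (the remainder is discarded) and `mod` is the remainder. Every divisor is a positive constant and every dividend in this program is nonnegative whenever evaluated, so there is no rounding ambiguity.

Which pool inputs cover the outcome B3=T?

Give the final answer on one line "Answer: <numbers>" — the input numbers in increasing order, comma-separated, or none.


input #1 (y=11, z=-1): records B3=T
input #2 (y=5, z=2): records B3=T
input #3 (y=7, z=-1): records B3=T
input #4 (y=4, z=0): records B3=T
input #5 (y=11, z=2): does not record B3=T
input #6 (y=3, z=-1): records B3=T
input #7 (y=4, z=10): records B3=T
input #8 (y=10, z=9): does not record B3=T
input #9 (y=6, z=-1): records B3=T
input #10 (y=11, z=9): does not record B3=T
Answer: 1, 2, 3, 4, 6, 7, 9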